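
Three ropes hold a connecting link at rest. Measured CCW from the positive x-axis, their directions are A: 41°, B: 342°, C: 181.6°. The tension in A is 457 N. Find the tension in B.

Resolve: ΣF_x = 457 cos 41° + T_B cos 342° + T_C cos 181.6° = 0.
        ΣF_y = 457 sin 41° + T_B sin 342° + T_C sin 181.6° = 0.
The known terms sum to (344.9, 299.8) N, so 0.9511 T_B − 0.9996 T_C = -344.9 and -0.3090 T_B − 0.0279 T_C = -299.8.
Solving simultaneously: T_B = 864.7 N, T_C = 1168 N.

T_B ≈ 865 N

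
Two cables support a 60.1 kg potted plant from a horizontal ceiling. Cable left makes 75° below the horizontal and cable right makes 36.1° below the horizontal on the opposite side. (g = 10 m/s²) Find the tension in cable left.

Weight W = 60.1 × 10 = 601 N acts straight down.
Horizontal: T_left cos 75° = T_right cos 36.1°  →  T_right = 0.3203 T_left.
Vertical: T_left sin 75° + T_right sin 36.1° = 601.
Substituting the horizontal relation into the vertical equation gives 1.155 T_left = 601, so T_left = 520.5 N.

T_left ≈ 520 N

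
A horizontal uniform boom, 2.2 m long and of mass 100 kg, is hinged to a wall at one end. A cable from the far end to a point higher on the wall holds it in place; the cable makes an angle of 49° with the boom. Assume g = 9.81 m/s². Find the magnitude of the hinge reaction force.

Take torques about the hinge: T sin 49° · 2.2 = 100×9.81×1.1 = 1079.1 N·m.
So T = 1079.1 / (0.7547 × 2.2) = 649.92 N.
ΣF_x = 0: H_x = T cos 49° = 426.39 N.
ΣF_y = 0: H_y = (100×9.81) − T sin 49° = 981 − 490.5 = 490.5 N.
|H| = √(H_x² + H_y²) = √((426.39)² + (490.5)²) = 649.92 N.

|H| ≈ 650 N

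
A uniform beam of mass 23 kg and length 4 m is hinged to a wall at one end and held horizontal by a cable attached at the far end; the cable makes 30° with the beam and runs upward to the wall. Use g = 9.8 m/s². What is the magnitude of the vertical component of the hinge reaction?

|H_y| ≈ 113 N

Take torques about the hinge: T sin 30° · 4 = 23×9.8×2 = 450.8 N·m.
So T = 450.8 / (0.5000 × 4) = 225.4 N.
ΣF_y = 0: H_y = (23×9.8) − T sin 30° = 225.4 − 112.7 = 112.7 N.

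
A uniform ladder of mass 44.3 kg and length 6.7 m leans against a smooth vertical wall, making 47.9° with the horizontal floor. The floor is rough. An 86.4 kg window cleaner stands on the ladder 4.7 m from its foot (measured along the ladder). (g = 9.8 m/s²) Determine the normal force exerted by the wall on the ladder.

Torques about the foot: N_wall · 6.7 sin 47.9° = 44.3×9.8×3.35 cos 47.9° + 86.4×9.8×4.7 cos 47.9° → N_wall = 732.83 N.

N_wall ≈ 733 N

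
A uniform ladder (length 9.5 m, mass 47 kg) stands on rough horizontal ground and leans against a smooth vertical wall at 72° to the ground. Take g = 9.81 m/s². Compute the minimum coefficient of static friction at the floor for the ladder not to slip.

μ_min ≈ 0.162

ΣF_y = 0: N_floor = 47×9.81 = 461.07 N.
Torques about the foot: N_wall · 9.5 sin 72° = 47×9.81×4.75 cos 72° → N_wall = 74.905 N.
ΣF_x = 0: f_floor = N_wall = 74.905 N.
μ_min = f_floor / N_floor = 74.905 / 461.07 = 0.1625.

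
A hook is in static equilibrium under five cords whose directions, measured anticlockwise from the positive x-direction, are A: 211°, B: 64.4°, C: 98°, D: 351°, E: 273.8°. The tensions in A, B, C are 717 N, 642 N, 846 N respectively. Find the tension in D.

T_D ≈ 394 N

Resolve: ΣF_x = 717 cos 211° + 642 cos 64.4° + 846 cos 98° + T_D cos 351° + T_E cos 273.8° = 0.
        ΣF_y = 717 sin 211° + 642 sin 64.4° + 846 sin 98° + T_D sin 351° + T_E sin 273.8° = 0.
The known terms sum to (-454.9, 1047) N, so 0.9877 T_D + 0.0663 T_E = 454.9 and -0.1564 T_D − 0.9978 T_E = -1047.
Solving simultaneously: T_D = 394.3 N, T_E = 987.9 N.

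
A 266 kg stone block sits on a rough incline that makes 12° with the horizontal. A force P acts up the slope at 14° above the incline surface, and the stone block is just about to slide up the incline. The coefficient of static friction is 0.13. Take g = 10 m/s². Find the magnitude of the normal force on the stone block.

On the verge of sliding up the incline, friction equals μN and acts down the slope.
Perpendicular: N + P sin 14° = W cos 12° = 2602 N.
Along incline: P cos 14° = W sin 12° + μN  with W sin 12° = 553 N.
Solving the pair for P and N: P = 889.7 N, N = 2387 N (and f = μN = 310.3 N).

N ≈ 2390 N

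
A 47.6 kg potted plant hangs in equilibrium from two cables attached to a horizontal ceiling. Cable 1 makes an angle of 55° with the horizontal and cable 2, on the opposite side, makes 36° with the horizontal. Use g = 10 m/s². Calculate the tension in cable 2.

T_2 ≈ 273 N

Weight W = 47.6 × 10 = 476 N acts straight down.
Horizontal: T_1 cos 55° = T_2 cos 36°  →  T_1 = 1.41 T_2.
Vertical: T_1 sin 55° + T_2 sin 36° = 476.
Substituting the horizontal relation into the vertical equation gives 1.743 T_2 = 476, so T_2 = 273.1 N.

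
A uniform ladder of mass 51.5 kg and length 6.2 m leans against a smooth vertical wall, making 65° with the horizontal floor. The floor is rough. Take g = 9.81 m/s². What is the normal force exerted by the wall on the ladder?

N_wall ≈ 118 N

Torques about the foot: N_wall · 6.2 sin 65° = 51.5×9.81×3.1 cos 65° → N_wall = 117.79 N.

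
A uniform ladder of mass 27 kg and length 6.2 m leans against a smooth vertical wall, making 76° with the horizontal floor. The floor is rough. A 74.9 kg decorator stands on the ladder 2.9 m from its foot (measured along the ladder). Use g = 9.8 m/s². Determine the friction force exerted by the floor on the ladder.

f ≈ 119 N

Torques about the foot: N_wall · 6.2 sin 76° = 27×9.8×3.1 cos 76° + 74.9×9.8×2.9 cos 76° → N_wall = 118.59 N.
ΣF_x = 0: f_floor = N_wall = 118.59 N.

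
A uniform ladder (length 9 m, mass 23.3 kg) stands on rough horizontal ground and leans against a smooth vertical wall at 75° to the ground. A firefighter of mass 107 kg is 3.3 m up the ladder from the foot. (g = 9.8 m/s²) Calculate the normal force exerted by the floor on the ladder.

N_floor ≈ 1280 N

ΣF_y = 0: N_floor = 23.3×9.8 + 107×9.8 = 1276.9 N.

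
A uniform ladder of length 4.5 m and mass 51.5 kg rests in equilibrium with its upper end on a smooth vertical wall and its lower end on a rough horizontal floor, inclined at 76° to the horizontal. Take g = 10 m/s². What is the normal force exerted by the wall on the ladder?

N_wall ≈ 64.2 N

Torques about the foot: N_wall · 4.5 sin 76° = 51.5×10×2.25 cos 76° → N_wall = 64.202 N.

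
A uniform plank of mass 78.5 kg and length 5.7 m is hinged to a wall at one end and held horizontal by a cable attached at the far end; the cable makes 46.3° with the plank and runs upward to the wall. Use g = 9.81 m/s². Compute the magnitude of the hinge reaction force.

Take torques about the hinge: T sin 46.3° · 5.7 = 78.5×9.81×2.85 = 2194.7 N·m.
So T = 2194.7 / (0.7230 × 5.7) = 532.59 N.
ΣF_x = 0: H_x = T cos 46.3° = 367.95 N.
ΣF_y = 0: H_y = (78.5×9.81) − T sin 46.3° = 770.09 − 385.04 = 385.04 N.
|H| = √(H_x² + H_y²) = √((367.95)² + (385.04)²) = 532.59 N.

|H| ≈ 533 N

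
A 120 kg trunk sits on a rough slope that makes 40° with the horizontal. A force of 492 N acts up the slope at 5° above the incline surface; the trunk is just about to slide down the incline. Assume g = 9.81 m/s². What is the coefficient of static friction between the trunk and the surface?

μ ≈ 0.310

On the verge of sliding down the incline, friction is at its maximum μN and acts up the slope.
Perpendicular to incline: N = W cos 40° − P sin 5° = 901.8 − 42.88 = 858.9 N.
Along incline: P cos 5° + μN = W sin 40° → μ = (W sin 40° − P cos 5°) / N = 0.3104.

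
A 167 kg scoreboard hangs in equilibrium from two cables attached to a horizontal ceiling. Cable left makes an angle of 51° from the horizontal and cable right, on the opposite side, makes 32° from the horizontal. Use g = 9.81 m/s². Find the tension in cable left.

Weight W = 167 × 9.81 = 1638 N acts straight down.
Horizontal: T_left cos 51° = T_right cos 32°  →  T_right = 0.7421 T_left.
Vertical: T_left sin 51° + T_right sin 32° = 1638.
Substituting the horizontal relation into the vertical equation gives 1.17 T_left = 1638, so T_left = 1400 N.

T_left ≈ 1400 N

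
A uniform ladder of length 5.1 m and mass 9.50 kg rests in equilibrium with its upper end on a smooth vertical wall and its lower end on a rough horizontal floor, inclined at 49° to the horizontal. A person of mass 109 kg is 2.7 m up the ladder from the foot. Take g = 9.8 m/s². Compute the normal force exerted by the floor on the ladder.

ΣF_y = 0: N_floor = 9.50×9.8 + 109×9.8 = 1161.3 N.

N_floor ≈ 1160 N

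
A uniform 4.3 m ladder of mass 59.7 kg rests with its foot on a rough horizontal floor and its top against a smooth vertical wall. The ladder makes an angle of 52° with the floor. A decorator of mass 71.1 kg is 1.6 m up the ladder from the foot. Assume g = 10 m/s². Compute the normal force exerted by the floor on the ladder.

ΣF_y = 0: N_floor = 59.7×10 + 71.1×10 = 1308 N.

N_floor ≈ 1310 N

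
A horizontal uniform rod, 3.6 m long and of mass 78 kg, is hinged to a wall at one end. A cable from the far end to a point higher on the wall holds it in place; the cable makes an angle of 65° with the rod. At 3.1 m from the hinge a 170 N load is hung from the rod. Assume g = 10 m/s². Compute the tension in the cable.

T ≈ 592 N

Take torques about the hinge: T sin 65° · 3.6 = 78×10×1.8 + 170×3.1 = 1931 N·m.
So T = 1931 / (0.9063 × 3.6) = 591.84 N.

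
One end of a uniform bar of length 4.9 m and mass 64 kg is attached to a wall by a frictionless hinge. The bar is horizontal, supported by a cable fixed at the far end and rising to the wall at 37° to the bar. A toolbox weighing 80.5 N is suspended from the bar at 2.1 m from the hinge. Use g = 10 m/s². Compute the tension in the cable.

Take torques about the hinge: T sin 37° · 4.9 = 64×10×2.45 + 80.5×2.1 = 1737 N·m.
So T = 1737 / (0.6018 × 4.9) = 589.05 N.

T ≈ 589 N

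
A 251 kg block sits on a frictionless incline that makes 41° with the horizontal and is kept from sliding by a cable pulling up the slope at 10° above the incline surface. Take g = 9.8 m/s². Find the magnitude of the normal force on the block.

Take axes along and perpendicular to the incline. Weight components: W sin 41° = 1614 N down-slope, W cos 41° = 1856 N into the surface.
Along incline: T cos 10° = W sin 41° → T = 1639 N.
Perpendicular: N = W cos 41° − T sin 10° = 1572 N.

N ≈ 1570 N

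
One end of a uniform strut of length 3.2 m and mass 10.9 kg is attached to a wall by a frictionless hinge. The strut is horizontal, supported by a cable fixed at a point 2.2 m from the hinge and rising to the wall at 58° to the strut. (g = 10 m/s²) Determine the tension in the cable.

T ≈ 93.5 N

Take torques about the hinge: T sin 58° · 2.2 = 10.9×10×1.6 = 174.4 N·m.
So T = 174.4 / (0.8480 × 2.2) = 93.477 N.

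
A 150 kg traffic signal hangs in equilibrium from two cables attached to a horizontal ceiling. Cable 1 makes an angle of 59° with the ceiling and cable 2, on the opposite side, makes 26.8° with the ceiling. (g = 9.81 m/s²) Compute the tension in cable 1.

Weight W = 150 × 9.81 = 1472 N acts straight down.
Horizontal: T_1 cos 59° = T_2 cos 26.8°  →  T_2 = 0.577 T_1.
Vertical: T_1 sin 59° + T_2 sin 26.8° = 1472.
Substituting the horizontal relation into the vertical equation gives 1.117 T_1 = 1472, so T_1 = 1317 N.

T_1 ≈ 1320 N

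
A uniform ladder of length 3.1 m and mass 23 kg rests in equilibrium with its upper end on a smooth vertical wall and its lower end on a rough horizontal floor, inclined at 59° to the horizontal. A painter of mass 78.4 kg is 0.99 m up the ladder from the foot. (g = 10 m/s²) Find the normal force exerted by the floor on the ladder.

ΣF_y = 0: N_floor = 23×10 + 78.4×10 = 1014 N.

N_floor ≈ 1010 N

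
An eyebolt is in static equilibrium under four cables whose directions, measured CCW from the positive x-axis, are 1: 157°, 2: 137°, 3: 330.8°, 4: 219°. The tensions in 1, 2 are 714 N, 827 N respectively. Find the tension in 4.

T_4 ≈ 129 N

Resolve: ΣF_x = 714 cos 157° + 827 cos 137° + T_3 cos 330.8° + T_4 cos 219° = 0.
        ΣF_y = 714 sin 157° + 827 sin 137° + T_3 sin 330.8° + T_4 sin 219° = 0.
The known terms sum to (-1262, 843) N, so 0.8729 T_3 − 0.7771 T_4 = 1262 and -0.4879 T_3 − 0.6293 T_4 = -843.
Solving simultaneously: T_3 = 1561 N, T_4 = 129.4 N.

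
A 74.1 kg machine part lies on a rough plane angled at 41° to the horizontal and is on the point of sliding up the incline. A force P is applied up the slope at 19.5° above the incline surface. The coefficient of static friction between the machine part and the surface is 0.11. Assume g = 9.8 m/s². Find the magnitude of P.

On the verge of sliding up the incline, friction equals μN and acts down the slope.
Perpendicular: N + P sin 19.5° = W cos 41° = 548.1 N.
Along incline: P cos 19.5° = W sin 41° + μN  with W sin 41° = 476.4 N.
Solving the pair for P and N: P = 548 N, N = 365.1 N (and f = μN = 40.16 N).

P ≈ 548 N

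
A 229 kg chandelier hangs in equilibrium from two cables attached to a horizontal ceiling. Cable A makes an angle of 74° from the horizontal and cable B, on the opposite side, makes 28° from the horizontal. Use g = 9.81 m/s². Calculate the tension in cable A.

T_A ≈ 2030 N

Weight W = 229 × 9.81 = 2246 N acts straight down.
Horizontal: T_A cos 74° = T_B cos 28°  →  T_B = 0.3122 T_A.
Vertical: T_A sin 74° + T_B sin 28° = 2246.
Substituting the horizontal relation into the vertical equation gives 1.108 T_A = 2246, so T_A = 2028 N.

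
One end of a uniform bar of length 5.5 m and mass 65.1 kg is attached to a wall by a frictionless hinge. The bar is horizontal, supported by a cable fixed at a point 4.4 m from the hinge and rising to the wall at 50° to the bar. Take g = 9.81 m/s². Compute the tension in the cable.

T ≈ 521 N

Take torques about the hinge: T sin 50° · 4.4 = 65.1×9.81×2.75 = 1756.2 N·m.
So T = 1756.2 / (0.7660 × 4.4) = 521.05 N.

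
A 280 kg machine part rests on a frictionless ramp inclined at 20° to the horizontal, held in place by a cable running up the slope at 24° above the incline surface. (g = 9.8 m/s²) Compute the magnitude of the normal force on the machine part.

N ≈ 2160 N

Take axes along and perpendicular to the incline. Weight components: W sin 20° = 938.5 N down-slope, W cos 20° = 2579 N into the surface.
Along incline: T cos 24° = W sin 20° → T = 1027 N.
Perpendicular: N = W cos 20° − T sin 24° = 2161 N.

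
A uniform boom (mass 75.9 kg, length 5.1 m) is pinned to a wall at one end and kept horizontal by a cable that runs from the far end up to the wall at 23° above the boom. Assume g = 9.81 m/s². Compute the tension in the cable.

Take torques about the hinge: T sin 23° · 5.1 = 75.9×9.81×2.55 = 1898.7 N·m.
So T = 1898.7 / (0.3907 × 5.1) = 952.8 N.

T ≈ 953 N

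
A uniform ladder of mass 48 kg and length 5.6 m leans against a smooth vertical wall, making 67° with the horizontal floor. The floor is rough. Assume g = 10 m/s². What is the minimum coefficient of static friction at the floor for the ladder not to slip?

μ_min ≈ 0.212

ΣF_y = 0: N_floor = 48×10 = 480 N.
Torques about the foot: N_wall · 5.6 sin 67° = 48×10×2.8 cos 67° → N_wall = 101.87 N.
ΣF_x = 0: f_floor = N_wall = 101.87 N.
μ_min = f_floor / N_floor = 101.87 / 480 = 0.2122.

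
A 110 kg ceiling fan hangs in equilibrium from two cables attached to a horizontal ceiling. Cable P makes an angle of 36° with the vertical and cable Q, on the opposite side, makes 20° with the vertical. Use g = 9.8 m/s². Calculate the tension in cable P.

Angles from the horizontal: cable P is 90° − 36° = 54°, cable Q is 90° − 20° = 70°.
Weight W = 110 × 9.8 = 1078 N acts straight down.
Horizontal: T_P cos 54° = T_Q cos 70°  →  T_Q = 1.719 T_P.
Vertical: T_P sin 54° + T_Q sin 70° = 1078.
Substituting the horizontal relation into the vertical equation gives 2.424 T_P = 1078, so T_P = 444.7 N.

T_P ≈ 445 N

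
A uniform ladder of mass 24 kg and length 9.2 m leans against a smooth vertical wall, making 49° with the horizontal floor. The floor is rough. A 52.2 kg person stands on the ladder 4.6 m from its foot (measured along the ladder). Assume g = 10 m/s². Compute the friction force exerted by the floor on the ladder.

Torques about the foot: N_wall · 9.2 sin 49° = 24×10×4.6 cos 49° + 52.2×10×4.6 cos 49° → N_wall = 331.2 N.
ΣF_x = 0: f_floor = N_wall = 331.2 N.

f ≈ 331 N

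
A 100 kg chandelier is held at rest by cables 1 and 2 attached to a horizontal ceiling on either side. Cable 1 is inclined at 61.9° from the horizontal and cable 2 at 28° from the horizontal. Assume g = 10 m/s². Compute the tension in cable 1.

Weight W = 100 × 10 = 1000 N acts straight down.
Horizontal: T_1 cos 61.9° = T_2 cos 28°  →  T_2 = 0.5335 T_1.
Vertical: T_1 sin 61.9° + T_2 sin 28° = 1000.
Substituting the horizontal relation into the vertical equation gives 1.133 T_1 = 1000, so T_1 = 882.9 N.

T_1 ≈ 883 N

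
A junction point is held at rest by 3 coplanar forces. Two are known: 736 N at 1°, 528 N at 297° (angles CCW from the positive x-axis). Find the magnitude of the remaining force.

F ≈ 1080 N

Sum the known components: ΣF_x = 975.6 N, ΣF_y = -457.6 N.
For equilibrium the remaining force must supply (−ΣF_x, −ΣF_y) = (-975.6, 457.6) N.
Magnitude = √((-975.6)² + (457.6)²) = 1078 N; direction = atan2(457.6, -975.6) = 154.9°.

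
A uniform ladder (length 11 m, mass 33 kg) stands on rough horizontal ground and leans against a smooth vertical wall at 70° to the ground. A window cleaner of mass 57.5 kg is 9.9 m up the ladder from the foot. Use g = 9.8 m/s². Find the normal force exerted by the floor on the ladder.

ΣF_y = 0: N_floor = 33×9.8 + 57.5×9.8 = 886.9 N.

N_floor ≈ 887 N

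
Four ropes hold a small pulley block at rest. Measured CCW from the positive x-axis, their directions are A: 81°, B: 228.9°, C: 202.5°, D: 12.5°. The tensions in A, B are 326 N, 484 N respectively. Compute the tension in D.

Resolve: ΣF_x = 326 cos 81° + 484 cos 228.9° + T_C cos 202.5° + T_D cos 12.5° = 0.
        ΣF_y = 326 sin 81° + 484 sin 228.9° + T_C sin 202.5° + T_D sin 12.5° = 0.
The known terms sum to (-267.2, -42.74) N, so -0.9239 T_C + 0.9763 T_D = 267.2 and -0.3827 T_C + 0.2164 T_D = 42.74.
Solving simultaneously: T_C = 92.72 N, T_D = 361.4 N.

T_D ≈ 361 N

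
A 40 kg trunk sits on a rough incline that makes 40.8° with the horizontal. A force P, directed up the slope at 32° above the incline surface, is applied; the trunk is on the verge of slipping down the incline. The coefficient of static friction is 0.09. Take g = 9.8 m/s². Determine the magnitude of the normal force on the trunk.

On the verge of sliding down the incline, friction equals μN and acts up the slope.
Perpendicular: N + P sin 32° = W cos 40.8° = 296.7 N.
Along incline: P cos 32° + μN = W sin 40.8° with W sin 40.8° = 256.1 N.
Solving the pair for P and N: P = 286.7 N, N = 144.8 N (and f = μN = 13.03 N).

N ≈ 145 N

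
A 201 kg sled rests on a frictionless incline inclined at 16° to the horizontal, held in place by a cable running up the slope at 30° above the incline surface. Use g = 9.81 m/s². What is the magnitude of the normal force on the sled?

Take axes along and perpendicular to the incline. Weight components: W sin 16° = 543.5 N down-slope, W cos 16° = 1895 N into the surface.
Along incline: T cos 30° = W sin 16° → T = 627.6 N.
Perpendicular: N = W cos 16° − T sin 30° = 1582 N.

N ≈ 1580 N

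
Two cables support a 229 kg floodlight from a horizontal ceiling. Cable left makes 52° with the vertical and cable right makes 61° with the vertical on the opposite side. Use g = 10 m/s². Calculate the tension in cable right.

T_right ≈ 1960 N

Angles from the horizontal: cable left is 90° − 52° = 38°, cable right is 90° − 61° = 29°.
Weight W = 229 × 10 = 2290 N acts straight down.
Horizontal: T_left cos 38° = T_right cos 29°  →  T_left = 1.11 T_right.
Vertical: T_left sin 38° + T_right sin 29° = 2290.
Substituting the horizontal relation into the vertical equation gives 1.168 T_right = 2290, so T_right = 1960 N.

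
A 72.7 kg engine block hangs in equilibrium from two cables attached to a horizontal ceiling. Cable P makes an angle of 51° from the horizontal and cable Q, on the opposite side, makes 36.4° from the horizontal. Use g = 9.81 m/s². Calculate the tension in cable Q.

Weight W = 72.7 × 9.81 = 713.2 N acts straight down.
Horizontal: T_P cos 51° = T_Q cos 36.4°  →  T_P = 1.279 T_Q.
Vertical: T_P sin 51° + T_Q sin 36.4° = 713.2.
Substituting the horizontal relation into the vertical equation gives 1.587 T_Q = 713.2, so T_Q = 449.3 N.

T_Q ≈ 449 N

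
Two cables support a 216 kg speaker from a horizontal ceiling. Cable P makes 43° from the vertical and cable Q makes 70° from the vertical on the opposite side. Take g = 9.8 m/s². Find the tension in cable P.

Angles from the horizontal: cable P is 90° − 43° = 47°, cable Q is 90° − 70° = 20°.
Weight W = 216 × 9.8 = 2117 N acts straight down.
Horizontal: T_P cos 47° = T_Q cos 20°  →  T_Q = 0.7258 T_P.
Vertical: T_P sin 47° + T_Q sin 20° = 2117.
Substituting the horizontal relation into the vertical equation gives 0.9796 T_P = 2117, so T_P = 2161 N.

T_P ≈ 2160 N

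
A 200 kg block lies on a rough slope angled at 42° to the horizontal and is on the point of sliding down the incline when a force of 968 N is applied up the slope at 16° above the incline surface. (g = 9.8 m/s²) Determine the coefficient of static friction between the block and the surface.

On the verge of sliding down the incline, friction is at its maximum μN and acts up the slope.
Perpendicular to incline: N = W cos 42° − P sin 16° = 1457 − 266.8 = 1190 N.
Along incline: P cos 16° + μN = W sin 42° → μ = (W sin 42° − P cos 16°) / N = 0.3202.

μ ≈ 0.320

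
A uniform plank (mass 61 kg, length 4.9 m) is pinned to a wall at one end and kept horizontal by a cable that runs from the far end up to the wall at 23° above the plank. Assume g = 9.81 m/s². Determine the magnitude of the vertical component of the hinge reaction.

Take torques about the hinge: T sin 23° · 4.9 = 61×9.81×2.45 = 1466.1 N·m.
So T = 1466.1 / (0.3907 × 4.9) = 765.76 N.
ΣF_y = 0: H_y = (61×9.81) − T sin 23° = 598.41 − 299.21 = 299.21 N.

|H_y| ≈ 299 N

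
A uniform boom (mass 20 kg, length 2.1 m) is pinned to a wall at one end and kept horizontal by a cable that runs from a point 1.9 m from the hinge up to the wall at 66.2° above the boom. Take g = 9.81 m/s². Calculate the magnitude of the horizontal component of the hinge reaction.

H_x ≈ 47.8 N

Take torques about the hinge: T sin 66.2° · 1.9 = 20×9.81×1.05 = 206.01 N·m.
So T = 206.01 / (0.9150 × 1.9) = 118.5 N.
ΣF_x = 0: H_x = T cos 66.2° = 47.822 N.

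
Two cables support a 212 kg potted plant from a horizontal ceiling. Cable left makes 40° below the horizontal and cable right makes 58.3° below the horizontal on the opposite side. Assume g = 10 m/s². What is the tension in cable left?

T_left ≈ 1130 N

Weight W = 212 × 10 = 2120 N acts straight down.
Horizontal: T_left cos 40° = T_right cos 58.3°  →  T_right = 1.458 T_left.
Vertical: T_left sin 40° + T_right sin 58.3° = 2120.
Substituting the horizontal relation into the vertical equation gives 1.883 T_left = 2120, so T_left = 1126 N.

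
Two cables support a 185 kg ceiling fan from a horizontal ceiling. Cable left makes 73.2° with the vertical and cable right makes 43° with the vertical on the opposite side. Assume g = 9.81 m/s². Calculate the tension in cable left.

T_left ≈ 1380 N

Angles from the horizontal: cable left is 90° − 73.2° = 16.8°, cable right is 90° − 43° = 47°.
Weight W = 185 × 9.81 = 1815 N acts straight down.
Horizontal: T_left cos 16.8° = T_right cos 47°  →  T_right = 1.404 T_left.
Vertical: T_left sin 16.8° + T_right sin 47° = 1815.
Substituting the horizontal relation into the vertical equation gives 1.316 T_left = 1815, so T_left = 1379 N.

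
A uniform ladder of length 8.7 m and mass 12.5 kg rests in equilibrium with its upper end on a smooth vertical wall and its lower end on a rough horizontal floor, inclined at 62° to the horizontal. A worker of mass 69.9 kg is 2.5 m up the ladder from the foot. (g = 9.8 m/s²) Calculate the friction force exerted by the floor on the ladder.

Torques about the foot: N_wall · 8.7 sin 62° = 12.5×9.8×4.35 cos 62° + 69.9×9.8×2.5 cos 62° → N_wall = 137.23 N.
ΣF_x = 0: f_floor = N_wall = 137.23 N.

f ≈ 137 N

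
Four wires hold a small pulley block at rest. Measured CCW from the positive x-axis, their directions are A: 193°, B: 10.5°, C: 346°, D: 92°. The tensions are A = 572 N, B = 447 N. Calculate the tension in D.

Resolve: ΣF_x = 572 cos 193° + 447 cos 10.5° + T_C cos 346° + T_D cos 92° = 0.
        ΣF_y = 572 sin 193° + 447 sin 10.5° + T_C sin 346° + T_D sin 92° = 0.
The known terms sum to (-117.8, -47.21) N, so 0.9703 T_C − 0.0349 T_D = 117.8 and -0.2419 T_C + 0.9994 T_D = 47.21.
Solving simultaneously: T_C = 124.2 N, T_D = 77.31 N.

T_D ≈ 77.3 N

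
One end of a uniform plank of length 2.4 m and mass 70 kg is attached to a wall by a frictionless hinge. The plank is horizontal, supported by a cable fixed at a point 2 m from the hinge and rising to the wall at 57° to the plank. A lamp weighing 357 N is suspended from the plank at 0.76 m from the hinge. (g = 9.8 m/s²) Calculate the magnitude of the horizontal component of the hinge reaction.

Take torques about the hinge: T sin 57° · 2 = 70×9.8×1.2 + 357×0.76 = 1094.5 N·m.
So T = 1094.5 / (0.8387 × 2) = 652.53 N.
ΣF_x = 0: H_x = T cos 57° = 355.39 N.

H_x ≈ 355 N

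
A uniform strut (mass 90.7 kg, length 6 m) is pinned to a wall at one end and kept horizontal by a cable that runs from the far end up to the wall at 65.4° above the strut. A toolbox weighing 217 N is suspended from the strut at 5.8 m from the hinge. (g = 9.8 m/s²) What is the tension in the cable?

Take torques about the hinge: T sin 65.4° · 6 = 90.7×9.8×3 + 217×5.8 = 3925.2 N·m.
So T = 3925.2 / (0.9092 × 6) = 719.5 N.

T ≈ 720 N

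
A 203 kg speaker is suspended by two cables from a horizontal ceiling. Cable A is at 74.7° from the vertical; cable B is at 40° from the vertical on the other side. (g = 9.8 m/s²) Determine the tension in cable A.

T_A ≈ 1410 N

Angles from the horizontal: cable A is 90° − 74.7° = 15.3°, cable B is 90° − 40° = 50°.
Weight W = 203 × 9.8 = 1989 N acts straight down.
Horizontal: T_A cos 15.3° = T_B cos 50°  →  T_B = 1.501 T_A.
Vertical: T_A sin 15.3° + T_B sin 50° = 1989.
Substituting the horizontal relation into the vertical equation gives 1.413 T_A = 1989, so T_A = 1408 N.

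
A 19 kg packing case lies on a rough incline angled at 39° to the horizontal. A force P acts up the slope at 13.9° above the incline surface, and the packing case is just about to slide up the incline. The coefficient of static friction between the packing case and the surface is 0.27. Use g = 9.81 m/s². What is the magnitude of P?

P ≈ 151 N

On the verge of sliding up the incline, friction equals μN and acts down the slope.
Perpendicular: N + P sin 13.9° = W cos 39° = 144.9 N.
Along incline: P cos 13.9° = W sin 39° + μN  with W sin 39° = 117.3 N.
Solving the pair for P and N: P = 151 N, N = 108.6 N (and f = μN = 29.31 N).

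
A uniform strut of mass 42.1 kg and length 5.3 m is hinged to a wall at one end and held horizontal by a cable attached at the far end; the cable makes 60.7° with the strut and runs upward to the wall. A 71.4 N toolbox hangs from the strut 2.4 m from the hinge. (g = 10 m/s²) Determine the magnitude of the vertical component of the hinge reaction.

Take torques about the hinge: T sin 60.7° · 5.3 = 42.1×10×2.65 + 71.4×2.4 = 1287 N·m.
So T = 1287 / (0.8721 × 5.3) = 278.46 N.
ΣF_y = 0: H_y = (42.1×10 + 71.4) − T sin 60.7° = 492.4 − 242.83 = 249.57 N.

|H_y| ≈ 250 N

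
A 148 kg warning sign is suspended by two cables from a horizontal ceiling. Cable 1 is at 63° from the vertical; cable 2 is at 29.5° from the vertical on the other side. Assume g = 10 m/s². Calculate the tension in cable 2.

Angles from the horizontal: cable 1 is 90° − 63° = 27°, cable 2 is 90° − 29.5° = 60.5°.
Weight W = 148 × 10 = 1480 N acts straight down.
Horizontal: T_1 cos 27° = T_2 cos 60.5°  →  T_1 = 0.5527 T_2.
Vertical: T_1 sin 27° + T_2 sin 60.5° = 1480.
Substituting the horizontal relation into the vertical equation gives 1.121 T_2 = 1480, so T_2 = 1320 N.

T_2 ≈ 1320 N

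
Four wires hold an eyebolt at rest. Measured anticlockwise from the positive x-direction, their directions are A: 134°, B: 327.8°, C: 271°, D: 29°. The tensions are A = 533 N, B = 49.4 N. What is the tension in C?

T_C ≈ 534 N

Resolve: ΣF_x = 533 cos 134° + 49.4 cos 327.8° + T_C cos 271° + T_D cos 29° = 0.
        ΣF_y = 533 sin 134° + 49.4 sin 327.8° + T_C sin 271° + T_D sin 29° = 0.
The known terms sum to (-328.5, 357.1) N, so 0.0175 T_C + 0.8746 T_D = 328.5 and -0.9998 T_C + 0.4848 T_D = -357.1.
Solving simultaneously: T_C = 534.1 N, T_D = 364.9 N.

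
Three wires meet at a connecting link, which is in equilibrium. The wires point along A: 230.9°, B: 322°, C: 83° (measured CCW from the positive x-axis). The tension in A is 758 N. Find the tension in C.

T_C ≈ 884 N

Resolve: ΣF_x = 758 cos 230.9° + T_B cos 322° + T_C cos 83° = 0.
        ΣF_y = 758 sin 230.9° + T_B sin 322° + T_C sin 83° = 0.
The known terms sum to (-478.1, -588.2) N, so 0.7880 T_B + 0.1219 T_C = 478.1 and -0.6157 T_B + 0.9925 T_C = 588.2.
Solving simultaneously: T_B = 469.9 N, T_C = 884.1 N.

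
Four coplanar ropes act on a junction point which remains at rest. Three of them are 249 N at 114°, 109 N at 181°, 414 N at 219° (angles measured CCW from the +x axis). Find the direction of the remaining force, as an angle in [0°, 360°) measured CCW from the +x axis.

Sum the known components: ΣF_x = -532 N, ΣF_y = -34.97 N.
For equilibrium the remaining force must supply (−ΣF_x, −ΣF_y) = (532, 34.97) N.
Magnitude = √((532)² + (34.97)²) = 533.1 N; direction = atan2(34.97, 532) = 3.8°.

θ ≈ 3.76°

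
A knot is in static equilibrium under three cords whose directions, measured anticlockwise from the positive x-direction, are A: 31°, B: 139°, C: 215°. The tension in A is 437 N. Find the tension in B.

T_B ≈ 31.4 N

Resolve: ΣF_x = 437 cos 31° + T_B cos 139° + T_C cos 215° = 0.
        ΣF_y = 437 sin 31° + T_B sin 139° + T_C sin 215° = 0.
The known terms sum to (374.6, 225.1) N, so -0.7547 T_B − 0.8192 T_C = -374.6 and 0.6561 T_B − 0.5736 T_C = -225.1.
Solving simultaneously: T_B = 31.42 N, T_C = 428.3 N.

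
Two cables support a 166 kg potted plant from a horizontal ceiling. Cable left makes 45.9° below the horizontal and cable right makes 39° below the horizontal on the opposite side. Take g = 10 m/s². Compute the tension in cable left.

T_left ≈ 1300 N

Weight W = 166 × 10 = 1660 N acts straight down.
Horizontal: T_left cos 45.9° = T_right cos 39°  →  T_right = 0.8955 T_left.
Vertical: T_left sin 45.9° + T_right sin 39° = 1660.
Substituting the horizontal relation into the vertical equation gives 1.282 T_left = 1660, so T_left = 1295 N.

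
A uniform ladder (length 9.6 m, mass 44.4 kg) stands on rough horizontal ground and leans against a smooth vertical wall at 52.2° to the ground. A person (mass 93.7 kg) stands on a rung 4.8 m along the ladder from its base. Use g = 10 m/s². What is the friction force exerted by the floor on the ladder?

f ≈ 536 N

Torques about the foot: N_wall · 9.6 sin 52.2° = 44.4×10×4.8 cos 52.2° + 93.7×10×4.8 cos 52.2° → N_wall = 535.61 N.
ΣF_x = 0: f_floor = N_wall = 535.61 N.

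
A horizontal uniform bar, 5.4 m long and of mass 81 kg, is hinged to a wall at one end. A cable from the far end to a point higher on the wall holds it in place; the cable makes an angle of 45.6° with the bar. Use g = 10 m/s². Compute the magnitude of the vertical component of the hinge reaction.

Take torques about the hinge: T sin 45.6° · 5.4 = 81×10×2.7 = 2187 N·m.
So T = 2187 / (0.7145 × 5.4) = 566.85 N.
ΣF_y = 0: H_y = (81×10) − T sin 45.6° = 810 − 405 = 405 N.

|H_y| ≈ 405 N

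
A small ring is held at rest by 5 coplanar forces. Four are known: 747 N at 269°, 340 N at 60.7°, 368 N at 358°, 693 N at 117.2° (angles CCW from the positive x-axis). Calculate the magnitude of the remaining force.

Sum the known components: ΣF_x = 204.4 N, ΣF_y = 153.1 N.
For equilibrium the remaining force must supply (−ΣF_x, −ΣF_y) = (-204.4, -153.1) N.
Magnitude = √((-204.4)² + (-153.1)²) = 255.4 N; direction = atan2(-153.1, -204.4) = 216.8°.

F ≈ 255 N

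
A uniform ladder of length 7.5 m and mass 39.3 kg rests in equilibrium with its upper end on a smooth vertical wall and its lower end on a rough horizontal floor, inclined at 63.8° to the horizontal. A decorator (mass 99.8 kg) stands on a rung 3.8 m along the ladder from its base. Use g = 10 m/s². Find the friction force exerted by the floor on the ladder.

f ≈ 346 N

Torques about the foot: N_wall · 7.5 sin 63.8° = 39.3×10×3.75 cos 63.8° + 99.8×10×3.8 cos 63.8° → N_wall = 345.5 N.
ΣF_x = 0: f_floor = N_wall = 345.5 N.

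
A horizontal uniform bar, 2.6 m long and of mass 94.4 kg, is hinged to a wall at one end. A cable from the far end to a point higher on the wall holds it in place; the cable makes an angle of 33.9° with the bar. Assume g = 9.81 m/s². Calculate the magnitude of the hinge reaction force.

|H| ≈ 830 N

Take torques about the hinge: T sin 33.9° · 2.6 = 94.4×9.81×1.3 = 1203.9 N·m.
So T = 1203.9 / (0.5577 × 2.6) = 830.19 N.
ΣF_x = 0: H_x = T cos 33.9° = 689.06 N.
ΣF_y = 0: H_y = (94.4×9.81) − T sin 33.9° = 926.06 − 463.03 = 463.03 N.
|H| = √(H_x² + H_y²) = √((689.06)² + (463.03)²) = 830.19 N.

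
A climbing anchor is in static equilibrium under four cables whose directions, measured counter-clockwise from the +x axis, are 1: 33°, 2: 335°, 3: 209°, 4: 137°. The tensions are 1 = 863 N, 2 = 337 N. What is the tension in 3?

T_3 ≈ 990 N

Resolve: ΣF_x = 863 cos 33° + 337 cos 335° + T_3 cos 209° + T_4 cos 137° = 0.
        ΣF_y = 863 sin 33° + 337 sin 335° + T_3 sin 209° + T_4 sin 137° = 0.
The known terms sum to (1029, 327.6) N, so -0.8746 T_3 − 0.7314 T_4 = -1029 and -0.4848 T_3 + 0.6820 T_4 = -327.6.
Solving simultaneously: T_3 = 990 N, T_4 = 223.4 N.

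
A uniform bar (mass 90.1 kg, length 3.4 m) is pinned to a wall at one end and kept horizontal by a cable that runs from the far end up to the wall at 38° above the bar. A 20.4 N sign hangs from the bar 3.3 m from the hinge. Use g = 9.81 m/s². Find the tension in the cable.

T ≈ 750 N

Take torques about the hinge: T sin 38° · 3.4 = 90.1×9.81×1.7 + 20.4×3.3 = 1569.9 N·m.
So T = 1569.9 / (0.6157 × 3.4) = 749.99 N.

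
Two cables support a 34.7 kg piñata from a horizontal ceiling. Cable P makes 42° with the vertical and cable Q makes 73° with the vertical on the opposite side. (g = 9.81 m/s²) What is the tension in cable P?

Angles from the horizontal: cable P is 90° − 42° = 48°, cable Q is 90° − 73° = 17°.
Weight W = 34.7 × 9.81 = 340.4 N acts straight down.
Horizontal: T_P cos 48° = T_Q cos 17°  →  T_Q = 0.6997 T_P.
Vertical: T_P sin 48° + T_Q sin 17° = 340.4.
Substituting the horizontal relation into the vertical equation gives 0.9477 T_P = 340.4, so T_P = 359.2 N.

T_P ≈ 359 N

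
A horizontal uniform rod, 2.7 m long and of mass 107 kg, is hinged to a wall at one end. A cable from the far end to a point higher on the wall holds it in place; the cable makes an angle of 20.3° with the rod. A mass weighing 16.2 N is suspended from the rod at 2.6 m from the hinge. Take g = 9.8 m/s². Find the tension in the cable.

T ≈ 1560 N

Take torques about the hinge: T sin 20.3° · 2.7 = 107×9.8×1.35 + 16.2×2.6 = 1457.7 N·m.
So T = 1457.7 / (0.3469 × 2.7) = 1556.2 N.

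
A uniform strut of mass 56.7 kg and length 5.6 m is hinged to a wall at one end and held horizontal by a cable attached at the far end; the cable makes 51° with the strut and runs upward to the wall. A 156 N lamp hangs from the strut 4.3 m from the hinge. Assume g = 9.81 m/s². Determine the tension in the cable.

Take torques about the hinge: T sin 51° · 5.6 = 56.7×9.81×2.8 + 156×4.3 = 2228.2 N·m.
So T = 2228.2 / (0.7771 × 5.6) = 512 N.

T ≈ 512 N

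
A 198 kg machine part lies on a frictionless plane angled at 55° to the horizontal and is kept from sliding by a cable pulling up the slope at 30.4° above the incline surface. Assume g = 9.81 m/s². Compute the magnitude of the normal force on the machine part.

N ≈ 181 N

Take axes along and perpendicular to the incline. Weight components: W sin 55° = 1591 N down-slope, W cos 55° = 1114 N into the surface.
Along incline: T cos 30.4° = W sin 55° → T = 1845 N.
Perpendicular: N = W cos 55° − T sin 30.4° = 180.6 N.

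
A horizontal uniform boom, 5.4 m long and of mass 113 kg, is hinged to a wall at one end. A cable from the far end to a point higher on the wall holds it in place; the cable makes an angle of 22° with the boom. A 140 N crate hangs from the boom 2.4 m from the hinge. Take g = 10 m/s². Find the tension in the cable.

Take torques about the hinge: T sin 22° · 5.4 = 113×10×2.7 + 140×2.4 = 3387 N·m.
So T = 3387 / (0.3746 × 5.4) = 1674.3 N.

T ≈ 1670 N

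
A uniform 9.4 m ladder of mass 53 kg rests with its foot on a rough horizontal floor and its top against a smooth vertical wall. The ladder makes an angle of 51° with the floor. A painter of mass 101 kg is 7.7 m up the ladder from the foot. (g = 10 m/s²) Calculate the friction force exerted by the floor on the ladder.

Torques about the foot: N_wall · 9.4 sin 51° = 53×10×4.7 cos 51° + 101×10×7.7 cos 51° → N_wall = 884.56 N.
ΣF_x = 0: f_floor = N_wall = 884.56 N.

f ≈ 885 N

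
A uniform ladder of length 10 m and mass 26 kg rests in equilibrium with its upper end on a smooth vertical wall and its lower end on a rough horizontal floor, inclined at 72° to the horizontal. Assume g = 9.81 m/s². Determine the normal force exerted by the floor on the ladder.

ΣF_y = 0: N_floor = 26×9.81 = 255.06 N.

N_floor ≈ 255 N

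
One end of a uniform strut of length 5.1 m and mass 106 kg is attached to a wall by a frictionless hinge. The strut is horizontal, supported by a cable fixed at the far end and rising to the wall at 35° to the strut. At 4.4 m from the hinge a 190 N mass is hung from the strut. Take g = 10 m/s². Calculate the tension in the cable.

Take torques about the hinge: T sin 35° · 5.1 = 106×10×2.55 + 190×4.4 = 3539 N·m.
So T = 3539 / (0.5736 × 5.1) = 1209.8 N.

T ≈ 1210 N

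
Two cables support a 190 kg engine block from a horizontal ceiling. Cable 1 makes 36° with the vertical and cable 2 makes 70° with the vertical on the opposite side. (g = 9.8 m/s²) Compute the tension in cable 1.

Angles from the horizontal: cable 1 is 90° − 36° = 54°, cable 2 is 90° − 70° = 20°.
Weight W = 190 × 9.8 = 1862 N acts straight down.
Horizontal: T_1 cos 54° = T_2 cos 20°  →  T_2 = 0.6255 T_1.
Vertical: T_1 sin 54° + T_2 sin 20° = 1862.
Substituting the horizontal relation into the vertical equation gives 1.023 T_1 = 1862, so T_1 = 1820 N.

T_1 ≈ 1820 N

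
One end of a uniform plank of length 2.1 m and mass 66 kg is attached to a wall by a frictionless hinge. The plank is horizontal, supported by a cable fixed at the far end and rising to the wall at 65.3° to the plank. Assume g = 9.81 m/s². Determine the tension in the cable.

T ≈ 356 N

Take torques about the hinge: T sin 65.3° · 2.1 = 66×9.81×1.05 = 679.83 N·m.
So T = 679.83 / (0.9085 × 2.1) = 356.33 N.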